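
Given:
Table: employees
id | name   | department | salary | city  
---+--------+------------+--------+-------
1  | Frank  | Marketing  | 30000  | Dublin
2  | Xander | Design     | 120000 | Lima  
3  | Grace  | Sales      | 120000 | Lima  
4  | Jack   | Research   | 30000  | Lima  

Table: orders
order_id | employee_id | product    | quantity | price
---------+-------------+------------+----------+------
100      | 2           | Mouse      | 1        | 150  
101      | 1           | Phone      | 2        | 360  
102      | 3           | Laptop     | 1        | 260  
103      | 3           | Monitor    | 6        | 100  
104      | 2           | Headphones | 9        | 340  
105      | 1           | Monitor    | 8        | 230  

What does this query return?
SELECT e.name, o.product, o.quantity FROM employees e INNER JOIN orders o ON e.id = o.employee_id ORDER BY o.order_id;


Joining employees.id = orders.employee_id:
  employee Xander (id=2) -> order Mouse
  employee Frank (id=1) -> order Phone
  employee Grace (id=3) -> order Laptop
  employee Grace (id=3) -> order Monitor
  employee Xander (id=2) -> order Headphones
  employee Frank (id=1) -> order Monitor


6 rows:
Xander, Mouse, 1
Frank, Phone, 2
Grace, Laptop, 1
Grace, Monitor, 6
Xander, Headphones, 9
Frank, Monitor, 8


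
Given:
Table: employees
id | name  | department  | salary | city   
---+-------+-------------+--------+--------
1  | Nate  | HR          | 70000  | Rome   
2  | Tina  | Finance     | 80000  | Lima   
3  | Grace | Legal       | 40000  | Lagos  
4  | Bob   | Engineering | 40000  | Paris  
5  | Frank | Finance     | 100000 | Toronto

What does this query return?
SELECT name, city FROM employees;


Projecting columns: name, city

5 rows:
Nate, Rome
Tina, Lima
Grace, Lagos
Bob, Paris
Frank, Toronto


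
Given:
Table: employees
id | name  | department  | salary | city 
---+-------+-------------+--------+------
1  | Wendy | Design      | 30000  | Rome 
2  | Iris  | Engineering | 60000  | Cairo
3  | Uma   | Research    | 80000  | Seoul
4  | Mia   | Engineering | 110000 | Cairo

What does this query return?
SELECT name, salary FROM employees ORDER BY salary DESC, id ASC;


Sorting by salary DESC, then id ASC for ties

4 rows:
Mia, 110000
Uma, 80000
Iris, 60000
Wendy, 30000


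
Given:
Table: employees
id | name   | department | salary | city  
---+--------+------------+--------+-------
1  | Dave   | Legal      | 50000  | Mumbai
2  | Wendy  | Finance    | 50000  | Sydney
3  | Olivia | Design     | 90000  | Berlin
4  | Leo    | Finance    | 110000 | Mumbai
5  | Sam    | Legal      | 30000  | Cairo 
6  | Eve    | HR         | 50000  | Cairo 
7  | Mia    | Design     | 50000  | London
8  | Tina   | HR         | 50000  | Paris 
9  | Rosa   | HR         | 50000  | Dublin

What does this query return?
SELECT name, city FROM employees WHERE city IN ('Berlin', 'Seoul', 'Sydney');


Filtering: city IN ('Berlin', 'Seoul', 'Sydney')
Matching: 2 rows

2 rows:
Wendy, Sydney
Olivia, Berlin


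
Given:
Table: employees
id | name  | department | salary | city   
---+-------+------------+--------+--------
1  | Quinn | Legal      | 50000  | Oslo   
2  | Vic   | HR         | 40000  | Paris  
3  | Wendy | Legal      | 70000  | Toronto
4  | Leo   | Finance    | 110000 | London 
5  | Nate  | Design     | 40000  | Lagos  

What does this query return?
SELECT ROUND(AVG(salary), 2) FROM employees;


SUM(salary) = 310000
COUNT = 5
ROUND(AVG, 2) = ROUND(310000 / 5, 2) = 62000.0

62000.0


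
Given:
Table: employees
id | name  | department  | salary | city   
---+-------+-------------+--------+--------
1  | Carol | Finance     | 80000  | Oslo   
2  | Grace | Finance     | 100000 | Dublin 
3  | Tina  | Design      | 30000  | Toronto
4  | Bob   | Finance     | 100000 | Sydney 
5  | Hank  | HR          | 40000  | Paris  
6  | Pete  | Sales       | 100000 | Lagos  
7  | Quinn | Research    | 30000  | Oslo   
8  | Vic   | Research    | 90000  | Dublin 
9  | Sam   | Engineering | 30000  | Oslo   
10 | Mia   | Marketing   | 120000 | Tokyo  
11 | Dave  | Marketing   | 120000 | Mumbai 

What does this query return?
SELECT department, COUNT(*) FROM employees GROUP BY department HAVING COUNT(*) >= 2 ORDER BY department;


Groups with count >= 2:
  Finance: 3 -> PASS
  Marketing: 2 -> PASS
  Research: 2 -> PASS
  Design: 1 -> filtered out
  Engineering: 1 -> filtered out
  HR: 1 -> filtered out
  Sales: 1 -> filtered out


3 groups:
Finance, 3
Marketing, 2
Research, 2


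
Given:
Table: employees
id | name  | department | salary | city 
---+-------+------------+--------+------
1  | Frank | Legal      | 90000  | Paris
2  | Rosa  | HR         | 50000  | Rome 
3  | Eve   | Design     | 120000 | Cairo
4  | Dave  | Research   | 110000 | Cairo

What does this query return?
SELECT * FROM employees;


SELECT * returns all 4 rows with all columns

4 rows:
1, Frank, Legal, 90000, Paris
2, Rosa, HR, 50000, Rome
3, Eve, Design, 120000, Cairo
4, Dave, Research, 110000, Cairo


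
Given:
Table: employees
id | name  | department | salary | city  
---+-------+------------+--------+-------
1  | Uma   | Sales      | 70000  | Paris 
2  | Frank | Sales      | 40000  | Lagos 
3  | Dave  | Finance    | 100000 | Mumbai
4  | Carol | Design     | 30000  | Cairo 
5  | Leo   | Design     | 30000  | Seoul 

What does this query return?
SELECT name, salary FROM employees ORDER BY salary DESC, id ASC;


Sorting by salary DESC, then id ASC for ties

5 rows:
Dave, 100000
Uma, 70000
Frank, 40000
Carol, 30000
Leo, 30000


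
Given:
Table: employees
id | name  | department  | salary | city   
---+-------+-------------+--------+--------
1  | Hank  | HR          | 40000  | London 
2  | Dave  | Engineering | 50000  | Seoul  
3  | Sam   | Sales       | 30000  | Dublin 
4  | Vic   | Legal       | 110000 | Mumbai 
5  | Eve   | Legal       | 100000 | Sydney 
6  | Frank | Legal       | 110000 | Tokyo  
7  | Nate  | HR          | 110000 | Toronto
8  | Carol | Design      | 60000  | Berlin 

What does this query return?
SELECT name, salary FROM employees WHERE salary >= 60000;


Filtering: salary >= 60000
Matching: 5 rows

5 rows:
Vic, 110000
Eve, 100000
Frank, 110000
Nate, 110000
Carol, 60000


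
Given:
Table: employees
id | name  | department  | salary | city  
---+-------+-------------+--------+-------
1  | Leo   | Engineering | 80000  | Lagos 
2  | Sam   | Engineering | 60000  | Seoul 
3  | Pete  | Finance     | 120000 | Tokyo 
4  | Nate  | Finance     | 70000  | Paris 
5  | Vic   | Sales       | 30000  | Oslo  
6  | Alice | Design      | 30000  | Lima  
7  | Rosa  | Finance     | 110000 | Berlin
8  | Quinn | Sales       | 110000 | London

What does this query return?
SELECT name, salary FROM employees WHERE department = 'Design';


Filtering: department = 'Design'
Matching rows: 1

1 rows:
Alice, 30000


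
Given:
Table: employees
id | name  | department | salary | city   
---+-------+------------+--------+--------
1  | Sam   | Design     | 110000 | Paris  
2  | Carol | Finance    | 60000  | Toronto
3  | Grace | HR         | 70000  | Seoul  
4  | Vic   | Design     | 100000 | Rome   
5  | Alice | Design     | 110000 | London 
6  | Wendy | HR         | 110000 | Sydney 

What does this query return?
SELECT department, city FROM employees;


Projecting columns: department, city

6 rows:
Design, Paris
Finance, Toronto
HR, Seoul
Design, Rome
Design, London
HR, Sydney


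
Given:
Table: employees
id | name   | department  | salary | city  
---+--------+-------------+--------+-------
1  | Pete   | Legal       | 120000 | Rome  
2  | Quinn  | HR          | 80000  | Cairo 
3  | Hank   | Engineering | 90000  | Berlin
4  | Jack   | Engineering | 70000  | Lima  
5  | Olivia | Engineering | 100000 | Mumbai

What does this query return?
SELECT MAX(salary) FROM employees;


Salaries: 120000, 80000, 90000, 70000, 100000
MAX = 120000

120000


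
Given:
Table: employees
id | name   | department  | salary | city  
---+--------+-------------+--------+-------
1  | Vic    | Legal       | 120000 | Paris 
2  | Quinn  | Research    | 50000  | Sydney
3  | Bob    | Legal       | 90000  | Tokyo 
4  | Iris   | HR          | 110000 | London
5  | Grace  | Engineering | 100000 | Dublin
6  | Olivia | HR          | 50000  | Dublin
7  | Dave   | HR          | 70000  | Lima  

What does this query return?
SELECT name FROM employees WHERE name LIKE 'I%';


LIKE 'I%' matches names starting with 'I'
Matching: 1

1 rows:
Iris


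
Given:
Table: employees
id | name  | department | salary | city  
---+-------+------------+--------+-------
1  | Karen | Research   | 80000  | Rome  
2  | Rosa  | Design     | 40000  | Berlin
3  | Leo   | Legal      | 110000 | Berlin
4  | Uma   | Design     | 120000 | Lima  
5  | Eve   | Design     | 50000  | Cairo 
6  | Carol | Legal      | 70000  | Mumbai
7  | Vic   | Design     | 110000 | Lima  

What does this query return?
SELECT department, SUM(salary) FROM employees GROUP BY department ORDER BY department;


Summing salary within each department:
  Design: 40000 + 120000 + 50000 + 110000 = 320000
  Legal: 110000 + 70000 = 180000
  Research: 80000 = 80000


3 groups:
Design, 320000
Legal, 180000
Research, 80000


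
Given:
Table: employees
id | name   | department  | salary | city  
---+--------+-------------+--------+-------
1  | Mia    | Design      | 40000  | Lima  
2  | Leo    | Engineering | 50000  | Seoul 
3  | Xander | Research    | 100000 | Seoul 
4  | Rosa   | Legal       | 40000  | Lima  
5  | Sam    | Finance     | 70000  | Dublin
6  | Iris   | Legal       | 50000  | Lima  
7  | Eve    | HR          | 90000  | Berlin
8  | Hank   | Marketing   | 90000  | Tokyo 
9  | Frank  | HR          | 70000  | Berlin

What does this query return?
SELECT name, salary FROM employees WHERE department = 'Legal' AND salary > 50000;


Filtering: department = 'Legal' AND salary > 50000
Matching: 0 rows

Empty result set (0 rows)


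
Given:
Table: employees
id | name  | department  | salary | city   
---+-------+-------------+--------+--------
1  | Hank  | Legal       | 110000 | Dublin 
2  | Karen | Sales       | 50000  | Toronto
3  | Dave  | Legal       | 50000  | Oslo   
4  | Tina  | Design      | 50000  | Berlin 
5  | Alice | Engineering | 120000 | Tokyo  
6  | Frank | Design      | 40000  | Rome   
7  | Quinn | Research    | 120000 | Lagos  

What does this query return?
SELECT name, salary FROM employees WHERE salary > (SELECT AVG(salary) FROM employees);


Subquery: AVG(salary) = 77142.86
Filtering: salary > 77142.86
  Hank (110000) -> MATCH
  Alice (120000) -> MATCH
  Quinn (120000) -> MATCH


3 rows:
Hank, 110000
Alice, 120000
Quinn, 120000


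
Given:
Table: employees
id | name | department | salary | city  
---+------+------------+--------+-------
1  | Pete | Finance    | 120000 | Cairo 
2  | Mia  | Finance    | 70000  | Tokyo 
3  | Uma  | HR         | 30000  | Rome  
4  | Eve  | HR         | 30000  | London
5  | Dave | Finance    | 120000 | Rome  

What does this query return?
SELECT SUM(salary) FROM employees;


SUM(salary) = 120000 + 70000 + 30000 + 30000 + 120000 = 370000

370000


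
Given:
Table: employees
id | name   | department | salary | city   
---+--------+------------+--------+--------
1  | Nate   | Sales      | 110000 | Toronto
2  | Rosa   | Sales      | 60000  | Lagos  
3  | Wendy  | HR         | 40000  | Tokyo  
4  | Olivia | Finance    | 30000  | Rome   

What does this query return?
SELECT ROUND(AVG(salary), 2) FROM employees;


SUM(salary) = 240000
COUNT = 4
ROUND(AVG, 2) = ROUND(240000 / 4, 2) = 60000.0

60000.0


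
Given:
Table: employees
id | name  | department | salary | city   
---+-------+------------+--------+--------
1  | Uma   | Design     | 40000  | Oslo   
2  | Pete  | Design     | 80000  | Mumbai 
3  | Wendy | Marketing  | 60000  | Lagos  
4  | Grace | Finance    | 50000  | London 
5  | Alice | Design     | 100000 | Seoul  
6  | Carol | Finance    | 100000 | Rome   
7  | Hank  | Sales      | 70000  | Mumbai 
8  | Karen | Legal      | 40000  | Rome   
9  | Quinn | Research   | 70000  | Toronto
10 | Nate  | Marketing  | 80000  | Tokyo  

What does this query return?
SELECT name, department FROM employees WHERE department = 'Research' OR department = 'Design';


Filtering: department = 'Research' OR 'Design'
Matching: 4 rows

4 rows:
Uma, Design
Pete, Design
Alice, Design
Quinn, Research


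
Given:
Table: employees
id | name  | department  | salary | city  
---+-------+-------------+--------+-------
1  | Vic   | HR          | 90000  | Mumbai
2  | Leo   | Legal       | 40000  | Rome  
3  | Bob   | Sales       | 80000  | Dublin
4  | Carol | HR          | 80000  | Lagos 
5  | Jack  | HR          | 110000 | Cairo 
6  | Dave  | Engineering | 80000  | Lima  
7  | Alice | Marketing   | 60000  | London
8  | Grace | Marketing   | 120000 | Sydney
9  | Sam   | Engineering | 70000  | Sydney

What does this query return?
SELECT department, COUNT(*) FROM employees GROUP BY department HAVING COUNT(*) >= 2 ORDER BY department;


Groups with count >= 2:
  Engineering: 2 -> PASS
  HR: 3 -> PASS
  Marketing: 2 -> PASS
  Legal: 1 -> filtered out
  Sales: 1 -> filtered out


3 groups:
Engineering, 2
HR, 3
Marketing, 2


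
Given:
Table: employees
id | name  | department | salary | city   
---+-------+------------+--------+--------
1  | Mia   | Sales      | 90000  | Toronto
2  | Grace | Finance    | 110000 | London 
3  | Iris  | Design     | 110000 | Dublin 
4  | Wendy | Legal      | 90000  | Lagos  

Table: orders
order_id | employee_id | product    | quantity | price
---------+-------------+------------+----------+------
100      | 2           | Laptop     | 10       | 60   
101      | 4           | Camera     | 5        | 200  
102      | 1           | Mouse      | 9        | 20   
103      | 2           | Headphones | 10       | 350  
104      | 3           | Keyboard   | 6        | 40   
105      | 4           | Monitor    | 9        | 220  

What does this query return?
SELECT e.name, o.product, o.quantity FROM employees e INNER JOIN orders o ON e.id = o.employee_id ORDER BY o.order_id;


Joining employees.id = orders.employee_id:
  employee Grace (id=2) -> order Laptop
  employee Wendy (id=4) -> order Camera
  employee Mia (id=1) -> order Mouse
  employee Grace (id=2) -> order Headphones
  employee Iris (id=3) -> order Keyboard
  employee Wendy (id=4) -> order Monitor


6 rows:
Grace, Laptop, 10
Wendy, Camera, 5
Mia, Mouse, 9
Grace, Headphones, 10
Iris, Keyboard, 6
Wendy, Monitor, 9


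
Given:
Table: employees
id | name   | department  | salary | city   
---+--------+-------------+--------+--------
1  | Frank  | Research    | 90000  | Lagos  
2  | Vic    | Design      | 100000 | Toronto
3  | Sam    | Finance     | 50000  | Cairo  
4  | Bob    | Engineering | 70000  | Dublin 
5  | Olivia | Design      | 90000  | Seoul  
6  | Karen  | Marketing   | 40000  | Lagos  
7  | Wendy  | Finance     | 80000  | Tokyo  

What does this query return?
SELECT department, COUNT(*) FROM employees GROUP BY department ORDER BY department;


Assigning each row to its department group:
  Frank -> Research
  Vic -> Design
  Sam -> Finance
  Bob -> Engineering
  Olivia -> Design
  Karen -> Marketing
  Wendy -> Finance


5 groups:
Design, 2
Engineering, 1
Finance, 2
Marketing, 1
Research, 1


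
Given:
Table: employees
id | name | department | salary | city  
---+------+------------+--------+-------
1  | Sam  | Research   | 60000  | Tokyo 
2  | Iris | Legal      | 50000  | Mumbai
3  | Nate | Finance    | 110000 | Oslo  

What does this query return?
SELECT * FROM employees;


SELECT * returns all 3 rows with all columns

3 rows:
1, Sam, Research, 60000, Tokyo
2, Iris, Legal, 50000, Mumbai
3, Nate, Finance, 110000, Oslo


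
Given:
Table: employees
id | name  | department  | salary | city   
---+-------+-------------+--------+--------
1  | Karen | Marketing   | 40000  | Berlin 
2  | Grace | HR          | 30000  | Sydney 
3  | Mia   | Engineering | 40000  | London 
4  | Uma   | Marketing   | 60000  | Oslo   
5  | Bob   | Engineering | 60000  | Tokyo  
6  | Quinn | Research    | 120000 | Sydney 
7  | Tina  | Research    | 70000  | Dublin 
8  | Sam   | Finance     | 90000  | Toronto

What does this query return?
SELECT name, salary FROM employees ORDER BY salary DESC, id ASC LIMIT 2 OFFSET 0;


Sort by salary DESC (id ASC tiebreak), then skip 0 and take 2
Rows 1 through 2

2 rows:
Quinn, 120000
Sam, 90000


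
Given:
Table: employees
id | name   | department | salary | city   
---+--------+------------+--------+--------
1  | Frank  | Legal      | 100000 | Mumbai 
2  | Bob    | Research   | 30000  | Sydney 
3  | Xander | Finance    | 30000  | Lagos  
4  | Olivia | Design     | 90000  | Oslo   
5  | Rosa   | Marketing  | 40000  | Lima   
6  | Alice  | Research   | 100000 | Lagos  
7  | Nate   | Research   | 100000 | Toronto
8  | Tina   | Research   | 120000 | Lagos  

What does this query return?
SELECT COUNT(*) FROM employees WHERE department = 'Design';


Counting rows where department = 'Design'
  Olivia -> MATCH


1


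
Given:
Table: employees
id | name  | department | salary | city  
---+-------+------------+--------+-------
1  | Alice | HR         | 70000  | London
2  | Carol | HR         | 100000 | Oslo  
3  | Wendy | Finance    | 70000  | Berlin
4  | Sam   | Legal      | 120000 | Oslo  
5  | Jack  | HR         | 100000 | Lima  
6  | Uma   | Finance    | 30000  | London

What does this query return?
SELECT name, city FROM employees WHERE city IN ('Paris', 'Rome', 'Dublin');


Filtering: city IN ('Paris', 'Rome', 'Dublin')
Matching: 0 rows

Empty result set (0 rows)


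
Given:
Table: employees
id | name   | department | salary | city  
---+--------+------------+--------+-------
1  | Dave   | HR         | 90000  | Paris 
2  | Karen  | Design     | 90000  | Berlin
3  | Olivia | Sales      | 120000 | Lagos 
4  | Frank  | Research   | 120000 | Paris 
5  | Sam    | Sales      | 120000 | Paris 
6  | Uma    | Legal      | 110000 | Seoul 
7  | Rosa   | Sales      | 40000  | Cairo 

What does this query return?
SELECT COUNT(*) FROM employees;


COUNT(*) counts all rows

7


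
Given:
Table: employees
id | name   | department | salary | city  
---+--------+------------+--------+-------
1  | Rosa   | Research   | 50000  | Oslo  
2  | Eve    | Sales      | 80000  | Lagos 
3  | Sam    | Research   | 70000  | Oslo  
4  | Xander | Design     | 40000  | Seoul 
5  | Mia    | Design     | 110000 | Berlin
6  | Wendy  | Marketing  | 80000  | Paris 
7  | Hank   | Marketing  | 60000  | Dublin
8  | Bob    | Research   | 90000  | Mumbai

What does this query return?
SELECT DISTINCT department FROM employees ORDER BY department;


All 'department' values (row order): Research, Sales, Research, Design, Design, Marketing, Marketing, Research
Removing duplicates leaves 4 unique value(s).

4 values:
Design
Marketing
Research
Sales


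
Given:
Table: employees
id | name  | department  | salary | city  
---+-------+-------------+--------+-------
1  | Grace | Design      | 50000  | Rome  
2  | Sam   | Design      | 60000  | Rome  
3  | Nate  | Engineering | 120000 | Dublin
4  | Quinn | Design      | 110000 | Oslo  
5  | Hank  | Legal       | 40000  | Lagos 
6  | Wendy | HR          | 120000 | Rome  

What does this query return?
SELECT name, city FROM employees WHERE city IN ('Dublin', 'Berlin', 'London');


Filtering: city IN ('Dublin', 'Berlin', 'London')
Matching: 1 rows

1 rows:
Nate, Dublin


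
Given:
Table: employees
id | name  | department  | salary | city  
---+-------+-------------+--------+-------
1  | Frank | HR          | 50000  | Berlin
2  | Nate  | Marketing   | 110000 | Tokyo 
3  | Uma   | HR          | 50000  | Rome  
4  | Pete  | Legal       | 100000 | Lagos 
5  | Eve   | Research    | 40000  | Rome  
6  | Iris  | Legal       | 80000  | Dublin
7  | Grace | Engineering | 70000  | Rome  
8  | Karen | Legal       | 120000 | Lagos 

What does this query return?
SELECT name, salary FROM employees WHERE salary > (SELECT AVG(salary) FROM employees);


Subquery: AVG(salary) = 77500.0
Filtering: salary > 77500.0
  Nate (110000) -> MATCH
  Pete (100000) -> MATCH
  Iris (80000) -> MATCH
  Karen (120000) -> MATCH


4 rows:
Nate, 110000
Pete, 100000
Iris, 80000
Karen, 120000


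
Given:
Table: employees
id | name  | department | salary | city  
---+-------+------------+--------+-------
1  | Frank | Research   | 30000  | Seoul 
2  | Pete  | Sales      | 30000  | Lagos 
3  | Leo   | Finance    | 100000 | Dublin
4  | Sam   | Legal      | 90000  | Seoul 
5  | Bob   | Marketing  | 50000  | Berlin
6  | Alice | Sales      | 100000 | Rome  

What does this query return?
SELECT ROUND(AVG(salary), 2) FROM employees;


SUM(salary) = 400000
COUNT = 6
ROUND(AVG, 2) = ROUND(400000 / 6, 2) = 66666.67

66666.67


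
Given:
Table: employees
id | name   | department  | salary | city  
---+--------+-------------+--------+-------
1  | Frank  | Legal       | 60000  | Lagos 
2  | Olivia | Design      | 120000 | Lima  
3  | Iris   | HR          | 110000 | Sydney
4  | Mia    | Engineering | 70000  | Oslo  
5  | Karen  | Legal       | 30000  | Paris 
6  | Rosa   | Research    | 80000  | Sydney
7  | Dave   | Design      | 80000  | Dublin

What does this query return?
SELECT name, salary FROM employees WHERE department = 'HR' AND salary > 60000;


Filtering: department = 'HR' AND salary > 60000
Matching: 1 rows

1 rows:
Iris, 110000


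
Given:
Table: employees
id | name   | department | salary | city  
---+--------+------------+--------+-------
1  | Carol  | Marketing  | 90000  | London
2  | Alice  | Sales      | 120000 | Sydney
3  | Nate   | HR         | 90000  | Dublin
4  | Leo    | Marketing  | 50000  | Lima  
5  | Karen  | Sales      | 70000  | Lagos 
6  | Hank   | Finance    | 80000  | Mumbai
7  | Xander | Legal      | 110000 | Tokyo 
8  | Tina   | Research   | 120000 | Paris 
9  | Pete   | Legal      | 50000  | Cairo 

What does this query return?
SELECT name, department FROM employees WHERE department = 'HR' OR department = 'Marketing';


Filtering: department = 'HR' OR 'Marketing'
Matching: 3 rows

3 rows:
Carol, Marketing
Nate, HR
Leo, Marketing


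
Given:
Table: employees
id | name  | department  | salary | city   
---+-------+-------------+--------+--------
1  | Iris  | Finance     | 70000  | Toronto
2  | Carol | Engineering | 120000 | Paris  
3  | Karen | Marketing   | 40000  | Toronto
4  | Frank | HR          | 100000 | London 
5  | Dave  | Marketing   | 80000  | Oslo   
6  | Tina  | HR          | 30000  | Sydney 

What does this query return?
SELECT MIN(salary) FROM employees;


Salaries: 70000, 120000, 40000, 100000, 80000, 30000
MIN = 30000

30000


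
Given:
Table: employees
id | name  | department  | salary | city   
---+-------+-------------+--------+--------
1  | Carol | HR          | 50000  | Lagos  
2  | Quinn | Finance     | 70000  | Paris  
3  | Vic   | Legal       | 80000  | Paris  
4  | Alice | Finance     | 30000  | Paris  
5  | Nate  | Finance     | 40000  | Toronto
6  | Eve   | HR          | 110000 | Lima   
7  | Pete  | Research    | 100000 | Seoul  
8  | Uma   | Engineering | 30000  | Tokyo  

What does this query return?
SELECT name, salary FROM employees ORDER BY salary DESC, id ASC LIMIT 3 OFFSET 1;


Sort by salary DESC (id ASC tiebreak), then skip 1 and take 3
Rows 2 through 4

3 rows:
Pete, 100000
Vic, 80000
Quinn, 70000


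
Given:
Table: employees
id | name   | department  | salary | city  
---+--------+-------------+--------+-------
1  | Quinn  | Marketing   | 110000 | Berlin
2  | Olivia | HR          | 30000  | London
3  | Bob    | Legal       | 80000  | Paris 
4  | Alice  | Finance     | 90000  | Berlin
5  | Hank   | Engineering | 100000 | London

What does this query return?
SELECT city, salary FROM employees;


Projecting columns: city, salary

5 rows:
Berlin, 110000
London, 30000
Paris, 80000
Berlin, 90000
London, 100000


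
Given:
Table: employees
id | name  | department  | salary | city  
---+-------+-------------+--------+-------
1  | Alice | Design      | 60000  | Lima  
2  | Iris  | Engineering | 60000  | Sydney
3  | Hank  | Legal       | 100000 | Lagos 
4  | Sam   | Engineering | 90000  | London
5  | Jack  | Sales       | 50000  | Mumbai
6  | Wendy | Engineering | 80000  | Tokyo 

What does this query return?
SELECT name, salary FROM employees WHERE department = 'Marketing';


Filtering: department = 'Marketing'
Matching rows: 0

Empty result set (0 rows)


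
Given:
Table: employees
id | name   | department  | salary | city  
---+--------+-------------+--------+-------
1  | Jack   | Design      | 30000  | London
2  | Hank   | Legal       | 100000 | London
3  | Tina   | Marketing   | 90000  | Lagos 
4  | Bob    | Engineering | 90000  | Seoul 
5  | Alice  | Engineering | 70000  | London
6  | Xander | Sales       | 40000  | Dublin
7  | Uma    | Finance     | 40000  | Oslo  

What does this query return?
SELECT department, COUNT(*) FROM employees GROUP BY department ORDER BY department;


Assigning each row to its department group:
  Jack -> Design
  Hank -> Legal
  Tina -> Marketing
  Bob -> Engineering
  Alice -> Engineering
  Xander -> Sales
  Uma -> Finance


6 groups:
Design, 1
Engineering, 2
Finance, 1
Legal, 1
Marketing, 1
Sales, 1


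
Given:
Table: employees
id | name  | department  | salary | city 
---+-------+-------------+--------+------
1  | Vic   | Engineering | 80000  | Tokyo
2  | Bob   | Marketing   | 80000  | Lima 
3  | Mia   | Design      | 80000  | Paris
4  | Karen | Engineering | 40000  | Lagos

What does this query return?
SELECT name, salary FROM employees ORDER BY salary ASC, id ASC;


Sorting by salary ASC, then id ASC for ties

4 rows:
Karen, 40000
Vic, 80000
Bob, 80000
Mia, 80000


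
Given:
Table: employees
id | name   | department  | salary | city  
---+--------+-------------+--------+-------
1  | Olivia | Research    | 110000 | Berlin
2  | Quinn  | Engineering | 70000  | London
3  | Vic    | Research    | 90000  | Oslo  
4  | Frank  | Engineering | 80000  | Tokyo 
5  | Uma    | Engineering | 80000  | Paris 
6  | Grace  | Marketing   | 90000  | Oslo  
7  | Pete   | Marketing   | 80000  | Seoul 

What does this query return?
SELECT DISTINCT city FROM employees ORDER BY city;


All 'city' values (row order): Berlin, London, Oslo, Tokyo, Paris, Oslo, Seoul
Removing duplicates leaves 6 unique value(s).

6 values:
Berlin
London
Oslo
Paris
Seoul
Tokyo


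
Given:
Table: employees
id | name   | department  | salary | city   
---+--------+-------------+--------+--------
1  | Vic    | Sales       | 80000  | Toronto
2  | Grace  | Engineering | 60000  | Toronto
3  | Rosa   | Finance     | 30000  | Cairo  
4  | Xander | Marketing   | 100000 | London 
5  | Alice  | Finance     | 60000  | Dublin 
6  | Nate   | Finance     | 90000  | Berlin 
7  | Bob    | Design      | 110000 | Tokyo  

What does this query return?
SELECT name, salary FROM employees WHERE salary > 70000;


Filtering: salary > 70000
Matching: 4 rows

4 rows:
Vic, 80000
Xander, 100000
Nate, 90000
Bob, 110000


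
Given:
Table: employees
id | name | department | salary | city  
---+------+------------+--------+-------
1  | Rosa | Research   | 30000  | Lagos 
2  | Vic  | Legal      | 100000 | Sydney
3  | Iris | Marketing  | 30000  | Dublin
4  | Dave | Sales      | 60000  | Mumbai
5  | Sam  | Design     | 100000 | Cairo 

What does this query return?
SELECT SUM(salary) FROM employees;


SUM(salary) = 30000 + 100000 + 30000 + 60000 + 100000 = 320000

320000


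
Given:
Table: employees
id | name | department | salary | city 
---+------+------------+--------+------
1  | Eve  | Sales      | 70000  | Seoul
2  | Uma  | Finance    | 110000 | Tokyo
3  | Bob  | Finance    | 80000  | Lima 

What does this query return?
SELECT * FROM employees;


SELECT * returns all 3 rows with all columns

3 rows:
1, Eve, Sales, 70000, Seoul
2, Uma, Finance, 110000, Tokyo
3, Bob, Finance, 80000, Lima


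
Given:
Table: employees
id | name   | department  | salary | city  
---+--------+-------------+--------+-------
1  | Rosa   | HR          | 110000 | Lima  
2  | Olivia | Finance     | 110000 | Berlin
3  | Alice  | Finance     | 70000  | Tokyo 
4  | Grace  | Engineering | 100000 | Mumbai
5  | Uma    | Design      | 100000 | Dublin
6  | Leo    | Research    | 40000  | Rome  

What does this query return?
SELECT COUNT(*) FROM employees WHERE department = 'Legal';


Counting rows where department = 'Legal'


0


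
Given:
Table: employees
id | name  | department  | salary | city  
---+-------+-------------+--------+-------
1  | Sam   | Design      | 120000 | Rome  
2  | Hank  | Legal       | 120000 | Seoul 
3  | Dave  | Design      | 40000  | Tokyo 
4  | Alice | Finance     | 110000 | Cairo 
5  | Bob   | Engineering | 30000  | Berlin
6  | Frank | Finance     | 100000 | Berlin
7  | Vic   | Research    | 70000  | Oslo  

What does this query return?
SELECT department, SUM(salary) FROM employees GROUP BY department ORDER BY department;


Summing salary within each department:
  Design: 120000 + 40000 = 160000
  Engineering: 30000 = 30000
  Finance: 110000 + 100000 = 210000
  Legal: 120000 = 120000
  Research: 70000 = 70000


5 groups:
Design, 160000
Engineering, 30000
Finance, 210000
Legal, 120000
Research, 70000


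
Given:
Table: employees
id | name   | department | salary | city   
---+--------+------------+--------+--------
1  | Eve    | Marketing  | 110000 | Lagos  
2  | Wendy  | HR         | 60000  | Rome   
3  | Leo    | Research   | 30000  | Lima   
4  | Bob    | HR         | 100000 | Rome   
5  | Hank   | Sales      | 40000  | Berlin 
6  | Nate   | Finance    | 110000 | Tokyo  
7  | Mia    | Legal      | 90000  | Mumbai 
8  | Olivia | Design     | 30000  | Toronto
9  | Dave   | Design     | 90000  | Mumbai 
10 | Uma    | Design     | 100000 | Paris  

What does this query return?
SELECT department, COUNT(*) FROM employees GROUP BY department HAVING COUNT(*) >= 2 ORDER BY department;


Groups with count >= 2:
  Design: 3 -> PASS
  HR: 2 -> PASS
  Finance: 1 -> filtered out
  Legal: 1 -> filtered out
  Marketing: 1 -> filtered out
  Research: 1 -> filtered out
  Sales: 1 -> filtered out


2 groups:
Design, 3
HR, 2


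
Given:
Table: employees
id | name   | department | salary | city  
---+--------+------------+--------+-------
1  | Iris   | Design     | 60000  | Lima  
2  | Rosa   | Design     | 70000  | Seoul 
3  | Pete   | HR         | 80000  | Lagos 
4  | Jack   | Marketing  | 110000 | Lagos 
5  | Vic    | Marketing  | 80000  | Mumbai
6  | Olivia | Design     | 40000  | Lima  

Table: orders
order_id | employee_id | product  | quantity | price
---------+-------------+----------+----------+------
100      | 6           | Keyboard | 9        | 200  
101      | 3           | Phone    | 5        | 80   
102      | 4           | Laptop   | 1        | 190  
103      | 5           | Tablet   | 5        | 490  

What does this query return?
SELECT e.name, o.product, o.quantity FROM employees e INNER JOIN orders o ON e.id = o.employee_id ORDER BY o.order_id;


Joining employees.id = orders.employee_id:
  employee Olivia (id=6) -> order Keyboard
  employee Pete (id=3) -> order Phone
  employee Jack (id=4) -> order Laptop
  employee Vic (id=5) -> order Tablet


4 rows:
Olivia, Keyboard, 9
Pete, Phone, 5
Jack, Laptop, 1
Vic, Tablet, 5


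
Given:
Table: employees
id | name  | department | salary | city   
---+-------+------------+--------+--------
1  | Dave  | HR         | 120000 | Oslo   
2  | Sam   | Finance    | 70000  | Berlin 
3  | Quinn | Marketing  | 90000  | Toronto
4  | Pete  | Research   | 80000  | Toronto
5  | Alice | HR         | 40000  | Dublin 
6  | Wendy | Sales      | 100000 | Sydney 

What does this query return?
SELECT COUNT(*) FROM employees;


COUNT(*) counts all rows

6


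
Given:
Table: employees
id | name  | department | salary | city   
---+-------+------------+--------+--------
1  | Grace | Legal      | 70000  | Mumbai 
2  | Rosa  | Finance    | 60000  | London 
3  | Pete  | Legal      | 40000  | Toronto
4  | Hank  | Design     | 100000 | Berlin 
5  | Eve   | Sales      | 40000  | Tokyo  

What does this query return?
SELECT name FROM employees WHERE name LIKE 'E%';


LIKE 'E%' matches names starting with 'E'
Matching: 1

1 rows:
Eve


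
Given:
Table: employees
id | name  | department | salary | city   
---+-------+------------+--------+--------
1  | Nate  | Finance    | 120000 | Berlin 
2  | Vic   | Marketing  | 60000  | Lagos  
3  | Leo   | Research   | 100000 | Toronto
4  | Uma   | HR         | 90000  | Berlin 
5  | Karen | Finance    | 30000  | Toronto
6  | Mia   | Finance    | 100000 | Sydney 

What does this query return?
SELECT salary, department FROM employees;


Projecting columns: salary, department

6 rows:
120000, Finance
60000, Marketing
100000, Research
90000, HR
30000, Finance
100000, Finance


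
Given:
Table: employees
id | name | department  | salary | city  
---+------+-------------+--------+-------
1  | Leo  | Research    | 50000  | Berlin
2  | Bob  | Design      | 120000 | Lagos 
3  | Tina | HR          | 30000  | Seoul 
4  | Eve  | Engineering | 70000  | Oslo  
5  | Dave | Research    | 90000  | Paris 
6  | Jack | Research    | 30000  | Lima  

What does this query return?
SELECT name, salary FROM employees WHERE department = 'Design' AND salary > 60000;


Filtering: department = 'Design' AND salary > 60000
Matching: 1 rows

1 rows:
Bob, 120000


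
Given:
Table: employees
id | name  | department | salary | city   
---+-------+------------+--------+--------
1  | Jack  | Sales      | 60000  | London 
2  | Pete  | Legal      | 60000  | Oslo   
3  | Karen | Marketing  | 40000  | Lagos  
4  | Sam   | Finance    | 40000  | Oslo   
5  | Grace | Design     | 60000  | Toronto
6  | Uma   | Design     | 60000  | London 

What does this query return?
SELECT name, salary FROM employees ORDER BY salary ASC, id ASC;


Sorting by salary ASC, then id ASC for ties

6 rows:
Karen, 40000
Sam, 40000
Jack, 60000
Pete, 60000
Grace, 60000
Uma, 60000


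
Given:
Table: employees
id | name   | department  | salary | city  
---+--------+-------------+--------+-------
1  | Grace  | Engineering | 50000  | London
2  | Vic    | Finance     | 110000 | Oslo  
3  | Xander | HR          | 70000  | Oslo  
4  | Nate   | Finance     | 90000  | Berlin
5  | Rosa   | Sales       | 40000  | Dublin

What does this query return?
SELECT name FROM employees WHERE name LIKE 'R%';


LIKE 'R%' matches names starting with 'R'
Matching: 1

1 rows:
Rosa


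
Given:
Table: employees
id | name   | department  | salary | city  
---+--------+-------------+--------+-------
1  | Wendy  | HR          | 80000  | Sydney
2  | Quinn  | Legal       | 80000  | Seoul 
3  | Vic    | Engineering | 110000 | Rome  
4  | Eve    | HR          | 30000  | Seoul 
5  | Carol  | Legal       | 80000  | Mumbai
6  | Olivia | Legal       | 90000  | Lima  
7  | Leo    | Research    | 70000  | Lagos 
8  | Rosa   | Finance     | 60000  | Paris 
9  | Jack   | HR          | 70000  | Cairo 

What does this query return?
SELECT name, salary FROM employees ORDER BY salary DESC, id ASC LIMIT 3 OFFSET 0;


Sort by salary DESC (id ASC tiebreak), then skip 0 and take 3
Rows 1 through 3

3 rows:
Vic, 110000
Olivia, 90000
Wendy, 80000


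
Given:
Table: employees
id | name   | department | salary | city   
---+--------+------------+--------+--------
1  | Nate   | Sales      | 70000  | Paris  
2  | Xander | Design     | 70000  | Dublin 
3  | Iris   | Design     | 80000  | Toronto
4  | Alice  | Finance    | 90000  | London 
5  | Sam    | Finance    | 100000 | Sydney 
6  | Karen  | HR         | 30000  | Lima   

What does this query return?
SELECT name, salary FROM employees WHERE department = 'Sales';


Filtering: department = 'Sales'
Matching rows: 1

1 rows:
Nate, 70000


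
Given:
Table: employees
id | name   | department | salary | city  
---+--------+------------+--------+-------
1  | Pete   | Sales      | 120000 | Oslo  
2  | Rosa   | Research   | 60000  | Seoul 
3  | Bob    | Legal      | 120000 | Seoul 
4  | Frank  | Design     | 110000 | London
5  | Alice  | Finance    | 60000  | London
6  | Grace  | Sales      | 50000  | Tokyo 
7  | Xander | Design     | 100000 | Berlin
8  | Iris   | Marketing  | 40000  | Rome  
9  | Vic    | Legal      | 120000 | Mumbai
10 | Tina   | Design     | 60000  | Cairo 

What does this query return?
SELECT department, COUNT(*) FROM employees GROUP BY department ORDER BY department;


Assigning each row to its department group:
  Pete -> Sales
  Rosa -> Research
  Bob -> Legal
  Frank -> Design
  Alice -> Finance
  Grace -> Sales
  Xander -> Design
  Iris -> Marketing
  Vic -> Legal
  Tina -> Design


6 groups:
Design, 3
Finance, 1
Legal, 2
Marketing, 1
Research, 1
Sales, 2


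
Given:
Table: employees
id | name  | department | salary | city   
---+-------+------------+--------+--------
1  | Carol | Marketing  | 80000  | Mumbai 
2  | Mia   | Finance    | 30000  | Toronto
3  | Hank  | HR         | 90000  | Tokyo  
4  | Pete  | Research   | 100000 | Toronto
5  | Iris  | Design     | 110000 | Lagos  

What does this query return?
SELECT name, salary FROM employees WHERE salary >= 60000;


Filtering: salary >= 60000
Matching: 4 rows

4 rows:
Carol, 80000
Hank, 90000
Pete, 100000
Iris, 110000


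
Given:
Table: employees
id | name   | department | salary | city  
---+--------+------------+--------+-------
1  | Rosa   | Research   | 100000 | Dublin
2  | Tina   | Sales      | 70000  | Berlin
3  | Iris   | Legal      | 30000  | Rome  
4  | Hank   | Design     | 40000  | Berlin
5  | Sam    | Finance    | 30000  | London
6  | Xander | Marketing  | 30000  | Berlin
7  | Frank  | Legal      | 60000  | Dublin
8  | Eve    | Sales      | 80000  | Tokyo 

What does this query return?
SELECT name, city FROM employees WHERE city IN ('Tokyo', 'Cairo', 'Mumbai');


Filtering: city IN ('Tokyo', 'Cairo', 'Mumbai')
Matching: 1 rows

1 rows:
Eve, Tokyo


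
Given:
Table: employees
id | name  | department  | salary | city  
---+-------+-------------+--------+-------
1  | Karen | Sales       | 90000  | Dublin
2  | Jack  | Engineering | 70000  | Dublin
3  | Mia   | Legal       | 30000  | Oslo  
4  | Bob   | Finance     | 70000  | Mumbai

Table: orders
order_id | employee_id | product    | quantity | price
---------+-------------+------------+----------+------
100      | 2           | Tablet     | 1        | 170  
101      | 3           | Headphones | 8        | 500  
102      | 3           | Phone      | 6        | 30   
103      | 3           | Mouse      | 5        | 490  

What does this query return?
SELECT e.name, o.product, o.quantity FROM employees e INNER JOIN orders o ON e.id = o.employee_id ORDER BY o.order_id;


Joining employees.id = orders.employee_id:
  employee Jack (id=2) -> order Tablet
  employee Mia (id=3) -> order Headphones
  employee Mia (id=3) -> order Phone
  employee Mia (id=3) -> order Mouse


4 rows:
Jack, Tablet, 1
Mia, Headphones, 8
Mia, Phone, 6
Mia, Mouse, 5


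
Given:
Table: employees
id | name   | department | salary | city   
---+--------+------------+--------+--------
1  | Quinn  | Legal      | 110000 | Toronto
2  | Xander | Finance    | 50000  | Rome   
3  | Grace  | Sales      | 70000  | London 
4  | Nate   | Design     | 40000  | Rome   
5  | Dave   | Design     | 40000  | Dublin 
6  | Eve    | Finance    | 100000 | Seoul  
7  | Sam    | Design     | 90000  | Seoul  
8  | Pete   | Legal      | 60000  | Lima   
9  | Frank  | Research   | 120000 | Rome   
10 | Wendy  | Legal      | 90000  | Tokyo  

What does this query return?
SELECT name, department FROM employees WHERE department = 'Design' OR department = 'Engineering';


Filtering: department = 'Design' OR 'Engineering'
Matching: 3 rows

3 rows:
Nate, Design
Dave, Design
Sam, Design


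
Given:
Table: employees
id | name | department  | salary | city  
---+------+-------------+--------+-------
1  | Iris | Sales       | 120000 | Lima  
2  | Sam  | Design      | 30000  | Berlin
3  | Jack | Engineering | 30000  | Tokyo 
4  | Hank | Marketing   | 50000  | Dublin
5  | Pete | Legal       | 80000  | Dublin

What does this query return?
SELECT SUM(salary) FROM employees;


SUM(salary) = 120000 + 30000 + 30000 + 50000 + 80000 = 310000

310000
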